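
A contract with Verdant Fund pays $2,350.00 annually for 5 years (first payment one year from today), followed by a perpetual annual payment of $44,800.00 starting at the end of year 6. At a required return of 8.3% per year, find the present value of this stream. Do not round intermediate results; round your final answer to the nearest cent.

$371600.22

PV of 5-year annuity: $2,350.00 × [1 − (1+0.083)^−5] / 0.083 = 9309.14515
Perpetuity value at year 5: $44,800.00 / 0.083 = 539759.03614
PV of perpetuity: 539759.03614 / (1+0.083)^5 = 362291.07761
Total PV = 9309.14515 + 362291.07761 = 371600.22275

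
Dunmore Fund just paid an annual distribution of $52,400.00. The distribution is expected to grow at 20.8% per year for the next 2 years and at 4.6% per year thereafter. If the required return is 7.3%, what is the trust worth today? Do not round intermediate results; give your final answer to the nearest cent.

$2698371.20

D_1 = 63299.20000
D_2 = 76465.43360
Terminal value at year 2: TV = D_2×(1+g_2)/(r−g_2) = 79982.84355/0.027 = 2962327.53873
P_0 = D_1/(1+r)^1 + D_2/(1+r)^2 + TV/(1+r)^2
    = 58992.73066 + 66414.92883 + 2572963.53929 = 2698371.19878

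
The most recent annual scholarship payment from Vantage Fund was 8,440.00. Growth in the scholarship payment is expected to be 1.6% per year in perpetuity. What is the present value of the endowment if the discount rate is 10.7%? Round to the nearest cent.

94231.21

D₁ = D₀ × (1 + g) = 8,440.00 × 1.016 = 8,575.0400
Growing perpetuity: P = D₁ / (r − g) = 8,575.0400 / (0.107 − 0.016) = 94,231.21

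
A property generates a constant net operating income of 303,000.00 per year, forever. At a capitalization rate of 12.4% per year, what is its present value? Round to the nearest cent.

Level perpetuity: PV = C / r = 303,000.00 / 0.124 = 2,443,548.39

2443548.39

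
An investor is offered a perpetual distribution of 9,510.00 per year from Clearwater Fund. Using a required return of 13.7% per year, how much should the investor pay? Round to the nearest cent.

Level perpetuity: PV = C / r = 9,510.00 / 0.137 = 69,416.06

69416.06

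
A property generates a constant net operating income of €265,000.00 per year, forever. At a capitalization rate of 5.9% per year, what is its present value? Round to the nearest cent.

Level perpetuity: PV = C / r = €265,000.00 / 0.059 = €4,491,525.42

€4491525.42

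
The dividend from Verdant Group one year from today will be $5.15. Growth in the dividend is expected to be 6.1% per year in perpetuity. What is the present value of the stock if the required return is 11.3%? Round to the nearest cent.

$99.04

Growing perpetuity: P = D₁ / (r − g) = $5.1500 / (0.113 − 0.061) = $99.04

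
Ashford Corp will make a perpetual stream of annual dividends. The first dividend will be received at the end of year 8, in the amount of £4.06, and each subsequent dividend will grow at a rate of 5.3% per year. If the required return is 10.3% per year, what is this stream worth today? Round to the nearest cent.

Value at end of year 7: C₁ / (r − g) = £4.06 / (0.103 − 0.053) = £81.2000
Discount to today: PV = £81.2000 / (1 + 0.103)^7 = £81.2000 / 1.986226 = £40.88

£40.88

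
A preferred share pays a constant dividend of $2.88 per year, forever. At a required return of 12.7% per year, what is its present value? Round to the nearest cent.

Level perpetuity: PV = C / r = $2.88 / 0.127 = $22.68

$22.68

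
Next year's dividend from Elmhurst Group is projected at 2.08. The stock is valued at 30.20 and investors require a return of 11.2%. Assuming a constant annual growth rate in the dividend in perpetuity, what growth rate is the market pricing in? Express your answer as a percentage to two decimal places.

P = D₁/(r−g) ⇒ g = r − D₁/P = 0.112 − 2.08/30.20 = 0.043126

4.31%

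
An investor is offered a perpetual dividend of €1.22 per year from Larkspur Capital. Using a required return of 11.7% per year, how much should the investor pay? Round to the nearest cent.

Level perpetuity: PV = C / r = €1.22 / 0.117 = €10.43

€10.43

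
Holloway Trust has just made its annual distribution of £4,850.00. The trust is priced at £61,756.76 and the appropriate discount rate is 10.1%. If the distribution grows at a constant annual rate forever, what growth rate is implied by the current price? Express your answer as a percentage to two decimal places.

P = D₀(1+g)/(r−g) ⇒ P(r−g) = D₀(1+g) ⇒ g(P+D₀) = P·r − D₀
g = (P·r − D₀)/(P + D₀) = (£61,756.76×0.101 − £4,850.00) / (£61,756.76 + £4,850.00) = 0.020830

2.08%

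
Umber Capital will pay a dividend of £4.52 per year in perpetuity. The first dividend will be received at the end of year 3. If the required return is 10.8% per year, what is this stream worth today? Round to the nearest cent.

£34.09

Value at end of year 2: C / r = £4.52 / 0.108 = £41.8519
Discount to today: PV = £41.8519 / (1 + 0.108)^2 = £41.8519 / 1.227664 = £34.09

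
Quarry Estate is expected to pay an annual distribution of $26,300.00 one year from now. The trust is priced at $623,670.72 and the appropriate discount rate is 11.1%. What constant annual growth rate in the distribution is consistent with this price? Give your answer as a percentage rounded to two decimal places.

6.88%

P = D₁/(r−g) ⇒ g = r − D₁/P = 0.111 − $26,300.00/$623,670.72 = 0.068830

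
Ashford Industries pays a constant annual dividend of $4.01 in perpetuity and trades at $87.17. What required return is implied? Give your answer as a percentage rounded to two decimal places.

4.60%

P = C/r ⇒ r = C/P = $4.01/$87.17 = 0.046002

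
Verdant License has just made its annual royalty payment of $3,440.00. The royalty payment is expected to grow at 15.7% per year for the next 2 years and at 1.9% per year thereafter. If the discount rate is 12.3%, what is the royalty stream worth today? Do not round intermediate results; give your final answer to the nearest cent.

$42972.81

D_1 = 3980.08000
D_2 = 4604.95256
Terminal value at year 2: TV = D_2×(1+g_2)/(r−g_2) = 4692.44666/0.104 = 45119.67941
P_0 = D_1/(1+r)^1 + D_2/(1+r)^2 + TV/(1+r)^2
    = 3544.14960 + 3651.45244 + 35777.21186 = 42972.81389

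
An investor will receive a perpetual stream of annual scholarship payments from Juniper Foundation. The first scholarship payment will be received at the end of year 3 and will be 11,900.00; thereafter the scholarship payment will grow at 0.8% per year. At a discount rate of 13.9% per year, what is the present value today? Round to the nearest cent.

70020.99

Value at end of year 2: C₁ / (r − g) = 11,900.00 / (0.139 − 0.008) = 90,839.6947
Discount to today: PV = 90,839.6947 / (1 + 0.139)^2 = 90,839.6947 / 1.297321 = 70,020.99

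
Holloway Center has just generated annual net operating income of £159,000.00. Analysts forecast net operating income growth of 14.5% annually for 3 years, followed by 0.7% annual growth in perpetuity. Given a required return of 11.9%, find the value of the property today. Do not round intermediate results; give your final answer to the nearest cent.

D_1 = 182055.00000
D_2 = 208452.97500
D_3 = 238678.65637
Terminal value at year 3: TV = D_3×(1+g_2)/(r−g_2) = 240349.40697/0.112 = 2145976.84794
P_0 = D_1/(1+r)^1 + D_2/(1+r)^2 + D_3/(1+r)^3 + TV/(1+r)^3
    = 162694.36997 + 166474.57875 + 170342.62079 + 1531562.67088 = 2031074.24039

£2031074.24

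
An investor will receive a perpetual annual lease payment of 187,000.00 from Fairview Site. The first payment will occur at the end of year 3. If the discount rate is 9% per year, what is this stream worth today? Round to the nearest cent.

1748823.99

Value at end of year 2: C / r = 187,000.00 / 0.09 = 2,077,777.7778
Discount to today: PV = 2,077,777.7778 / (1 + 0.09)^2 = 2,077,777.7778 / 1.188100 = 1,748,823.99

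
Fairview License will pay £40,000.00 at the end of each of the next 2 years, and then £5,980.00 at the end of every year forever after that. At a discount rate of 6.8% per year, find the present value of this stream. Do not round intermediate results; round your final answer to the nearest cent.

£149620.89

PV of 2-year annuity: £40,000.00 × [1 − (1+0.068)^−2] / 0.068 = 72521.70742
Perpetuity value at year 2: £5,980.00 / 0.068 = 87941.17647
PV of perpetuity: 87941.17647 / (1+0.068)^2 = 77099.18121
Total PV = 72521.70742 + 77099.18121 = 149620.88863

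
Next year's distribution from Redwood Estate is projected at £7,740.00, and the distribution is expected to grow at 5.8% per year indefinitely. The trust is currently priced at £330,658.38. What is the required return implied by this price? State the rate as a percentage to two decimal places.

8.14%

P = D₁/(r − g) ⇒ r = D₁/P + g = £7,740.0000/£330,658.38 + 0.058 = 0.023408 + 0.058 = 0.081408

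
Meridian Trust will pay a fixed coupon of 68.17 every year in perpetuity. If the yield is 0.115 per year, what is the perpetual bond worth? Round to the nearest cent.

Level perpetuity: PV = C / r = 68.17 / 0.115 = 592.78

592.78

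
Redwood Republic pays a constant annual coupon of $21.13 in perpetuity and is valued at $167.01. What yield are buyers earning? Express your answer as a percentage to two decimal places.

P = C/r ⇒ r = C/P = $21.13/$167.01 = 0.126519

12.65%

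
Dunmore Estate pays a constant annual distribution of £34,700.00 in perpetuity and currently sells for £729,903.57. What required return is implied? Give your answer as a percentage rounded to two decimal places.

P = C/r ⇒ r = C/P = £34,700.00/£729,903.57 = 0.047541

4.75%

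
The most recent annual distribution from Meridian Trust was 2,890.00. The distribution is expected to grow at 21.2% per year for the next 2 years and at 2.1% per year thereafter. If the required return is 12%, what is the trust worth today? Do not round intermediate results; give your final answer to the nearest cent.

D_1 = 3502.68000
D_2 = 4245.24816
Terminal value at year 2: TV = D_2×(1+g_2)/(r−g_2) = 4334.39837/0.099 = 43781.80173
P_0 = D_1/(1+r)^1 + D_2/(1+r)^2 + TV/(1+r)^2
    = 3127.39286 + 3384.28584 + 34902.58429 = 41414.26299

41414.26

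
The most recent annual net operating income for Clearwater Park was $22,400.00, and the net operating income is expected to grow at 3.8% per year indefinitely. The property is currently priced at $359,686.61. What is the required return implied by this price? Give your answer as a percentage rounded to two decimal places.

D₁ = $22,400.00 × 1.038 = $23,251.2000
P = D₁/(r − g) ⇒ r = D₁/P + g = $23,251.2000/$359,686.61 + 0.038 = 0.064643 + 0.038 = 0.102643

10.26%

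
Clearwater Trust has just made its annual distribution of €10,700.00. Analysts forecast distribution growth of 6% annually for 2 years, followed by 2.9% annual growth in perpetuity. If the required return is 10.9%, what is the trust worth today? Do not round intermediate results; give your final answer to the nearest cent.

€145738.05

D_1 = 11342.00000
D_2 = 12022.52000
Terminal value at year 2: TV = D_2×(1+g_2)/(r−g_2) = 12371.17308/0.08 = 154639.66350
P_0 = D_1/(1+r)^1 + D_2/(1+r)^2 + TV/(1+r)^2
    = 10227.23174 + 9775.35225 + 125735.46831 = 145738.05230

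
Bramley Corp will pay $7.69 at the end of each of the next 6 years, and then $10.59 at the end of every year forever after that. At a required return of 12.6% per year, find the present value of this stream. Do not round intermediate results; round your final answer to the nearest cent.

$72.32

PV of 6-year annuity: $7.69 × [1 − (1+0.126)^−6] / 0.126 = 31.08667
Perpetuity value at year 6: $10.59 / 0.126 = 84.04762
PV of perpetuity: 84.04762 / (1+0.126)^6 = 41.23776
Total PV = 31.08667 + 41.23776 = 72.32443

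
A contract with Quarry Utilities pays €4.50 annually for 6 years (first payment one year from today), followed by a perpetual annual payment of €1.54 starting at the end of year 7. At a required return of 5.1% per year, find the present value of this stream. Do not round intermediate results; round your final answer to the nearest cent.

€45.17

PV of 6-year annuity: €4.50 × [1 − (1+0.051)^−6] / 0.051 = 22.76775
Perpetuity value at year 6: €1.54 / 0.051 = 30.19608
PV of perpetuity: 30.19608 / (1+0.051)^6 = 22.40445
Total PV = 22.76775 + 22.40445 = 45.17220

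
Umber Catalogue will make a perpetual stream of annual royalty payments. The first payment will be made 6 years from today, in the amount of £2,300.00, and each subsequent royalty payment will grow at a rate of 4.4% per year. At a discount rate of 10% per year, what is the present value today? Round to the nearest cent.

Value at end of year 5: C₁ / (r − g) = £2,300.00 / (0.1 − 0.044) = £41,071.4286
Discount to today: PV = £41,071.4286 / (1 + 0.1)^5 = £41,071.4286 / 1.610510 = £25,502.13

£25502.13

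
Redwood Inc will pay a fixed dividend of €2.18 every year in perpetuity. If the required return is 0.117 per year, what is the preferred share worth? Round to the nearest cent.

€18.63

Level perpetuity: PV = C / r = €2.18 / 0.117 = €18.63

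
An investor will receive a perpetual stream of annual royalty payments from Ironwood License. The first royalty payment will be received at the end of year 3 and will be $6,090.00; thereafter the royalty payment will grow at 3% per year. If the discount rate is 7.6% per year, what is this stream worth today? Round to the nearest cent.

$114349.67

Value at end of year 2: C₁ / (r − g) = $6,090.00 / (0.076 − 0.03) = $132,391.3043
Discount to today: PV = $132,391.3043 / (1 + 0.076)^2 = $132,391.3043 / 1.157776 = $114,349.67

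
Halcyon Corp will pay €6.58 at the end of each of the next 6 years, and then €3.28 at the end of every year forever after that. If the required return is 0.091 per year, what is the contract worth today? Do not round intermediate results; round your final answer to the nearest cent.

PV of 6-year annuity: €6.58 × [1 − (1+0.091)^−6] / 0.091 = 29.42955
Perpetuity value at year 6: €3.28 / 0.091 = 36.04396
PV of perpetuity: 36.04396 / (1+0.091)^6 = 21.37391
Total PV = 29.42955 + 21.37391 = 50.80345

€50.80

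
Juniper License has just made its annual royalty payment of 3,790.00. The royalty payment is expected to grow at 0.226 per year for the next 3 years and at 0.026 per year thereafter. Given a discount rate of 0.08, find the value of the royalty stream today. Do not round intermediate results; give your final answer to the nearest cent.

120070.44

D_1 = 4646.54000
D_2 = 5696.65804
D_3 = 6984.10276
Terminal value at year 3: TV = D_3×(1+g_2)/(r−g_2) = 7165.68943/0.054 = 132697.95238
P_0 = D_1/(1+r)^1 + D_2/(1+r)^2 + D_3/(1+r)^3 + TV/(1+r)^3
    = 4302.35185 + 4883.96608 + 5544.20594 + 105339.91292 = 120070.43680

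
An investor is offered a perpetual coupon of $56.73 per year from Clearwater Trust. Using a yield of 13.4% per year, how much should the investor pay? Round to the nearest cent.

Level perpetuity: PV = C / r = $56.73 / 0.134 = $423.36

$423.36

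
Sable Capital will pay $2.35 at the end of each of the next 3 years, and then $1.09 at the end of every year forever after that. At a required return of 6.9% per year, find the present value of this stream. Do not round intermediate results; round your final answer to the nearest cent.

$19.11

PV of 3-year annuity: $2.35 × [1 − (1+0.069)^−3] / 0.069 = 6.17843
Perpetuity value at year 3: $1.09 / 0.069 = 15.79710
PV of perpetuity: 15.79710 / (1+0.069)^3 = 12.93136
Total PV = 6.17843 + 12.93136 = 19.10979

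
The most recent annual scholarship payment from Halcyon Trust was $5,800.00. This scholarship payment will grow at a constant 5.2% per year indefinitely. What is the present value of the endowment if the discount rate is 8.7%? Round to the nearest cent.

$174331.43

D₁ = D₀ × (1 + g) = $5,800.00 × 1.052 = $6,101.6000
Growing perpetuity: P = D₁ / (r − g) = $6,101.6000 / (0.087 − 0.052) = $174,331.43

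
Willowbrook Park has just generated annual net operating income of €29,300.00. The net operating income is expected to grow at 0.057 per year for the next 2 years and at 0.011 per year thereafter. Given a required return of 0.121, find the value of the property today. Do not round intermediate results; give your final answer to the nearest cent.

D_1 = 30970.10000
D_2 = 32735.39570
Terminal value at year 2: TV = D_2×(1+g_2)/(r−g_2) = 33095.48505/0.11 = 300868.04593
P_0 = D_1/(1+r)^1 + D_2/(1+r)^2 + TV/(1+r)^2
    = 27627.20785 + 26049.91855 + 239422.43324 = 293099.55965

€293099.56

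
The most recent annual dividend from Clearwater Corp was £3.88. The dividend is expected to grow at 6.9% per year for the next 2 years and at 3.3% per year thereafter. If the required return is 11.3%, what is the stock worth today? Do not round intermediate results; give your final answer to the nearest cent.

D_1 = 4.14772
D_2 = 4.43391
Terminal value at year 2: TV = D_2×(1+g_2)/(r−g_2) = 4.58023/0.08 = 57.25290
P_0 = D_1/(1+r)^1 + D_2/(1+r)^2 + TV/(1+r)^2
    = 3.72661 + 3.57929 + 46.21757 = 53.52348

£53.52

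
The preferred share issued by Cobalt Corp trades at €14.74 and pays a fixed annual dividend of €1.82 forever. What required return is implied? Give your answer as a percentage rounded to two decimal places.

P = C/r ⇒ r = C/P = €1.82/€14.74 = 0.123474

12.35%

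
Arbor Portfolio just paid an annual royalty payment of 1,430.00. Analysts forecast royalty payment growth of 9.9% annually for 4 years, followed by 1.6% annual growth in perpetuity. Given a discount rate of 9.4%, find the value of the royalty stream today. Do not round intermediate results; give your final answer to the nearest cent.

D_1 = 1571.57000
D_2 = 1727.15543
D_3 = 1898.14382
D_4 = 2086.06006
Terminal value at year 4: TV = D_4×(1+g_2)/(r−g_2) = 2119.43702/0.078 = 27172.26944
P_0 = D_1/(1+r)^1 + D_2/(1+r)^2 + D_3/(1+r)^3 + D_4/(1+r)^4 + TV/(1+r)^4
    = 1436.53565 + 1443.10117 + 1449.69669 + 1456.32237 + 18969.53235 = 24755.18822

24755.19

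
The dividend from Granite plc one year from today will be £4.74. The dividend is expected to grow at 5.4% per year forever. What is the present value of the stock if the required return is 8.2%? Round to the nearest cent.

£169.29

Growing perpetuity: P = D₁ / (r − g) = £4.7400 / (0.082 − 0.054) = £169.29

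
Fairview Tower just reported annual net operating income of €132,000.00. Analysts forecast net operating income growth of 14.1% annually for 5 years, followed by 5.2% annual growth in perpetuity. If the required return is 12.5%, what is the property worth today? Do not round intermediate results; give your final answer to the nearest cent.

D_1 = 150612.00000
D_2 = 171848.29200
D_3 = 196078.90117
D_4 = 223726.02624
D_5 = 255271.39594
Terminal value at year 5: TV = D_5×(1+g_2)/(r−g_2) = 268545.50853/0.073 = 3678705.59624
P_0 = D_1/(1+r)^1 + D_2/(1+r)^2 + D_3/(1+r)^3 + D_4/(1+r)^4 + D_5/(1+r)^5 + TV/(1+r)^5
    = 133877.33333 + 135781.36652 + 137712.47929 + 139671.05677 + 141657.48958 + 2041420.26076 = 2730119.98624

€2730119.99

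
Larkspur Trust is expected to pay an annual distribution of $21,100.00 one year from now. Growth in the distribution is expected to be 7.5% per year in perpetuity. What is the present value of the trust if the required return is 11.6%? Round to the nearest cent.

Growing perpetuity: P = D₁ / (r − g) = $21,100.0000 / (0.116 − 0.075) = $514,634.15

$514634.15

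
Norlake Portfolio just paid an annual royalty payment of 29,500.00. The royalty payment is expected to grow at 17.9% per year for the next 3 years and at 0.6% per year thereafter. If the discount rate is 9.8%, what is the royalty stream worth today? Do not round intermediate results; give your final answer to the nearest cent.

D_1 = 34780.50000
D_2 = 41006.20950
D_3 = 48346.32100
Terminal value at year 3: TV = D_3×(1+g_2)/(r−g_2) = 48636.39893/0.092 = 528656.51007
P_0 = D_1/(1+r)^1 + D_2/(1+r)^2 + D_3/(1+r)^3 + TV/(1+r)^3
    = 31676.22951 + 34013.00054 + 36522.15631 + 399361.83970 = 501573.22606

501573.23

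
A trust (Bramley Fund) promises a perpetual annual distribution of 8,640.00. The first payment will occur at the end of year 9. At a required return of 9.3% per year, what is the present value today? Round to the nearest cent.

Value at end of year 8: C / r = 8,640.00 / 0.093 = 92,903.2258
Discount to today: PV = 92,903.2258 / (1 + 0.093)^8 = 92,903.2258 / 2.036861 = 45,610.99

45610.99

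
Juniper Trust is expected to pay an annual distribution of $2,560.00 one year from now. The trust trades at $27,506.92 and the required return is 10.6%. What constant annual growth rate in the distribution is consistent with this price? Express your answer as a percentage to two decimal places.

1.29%

P = D₁/(r−g) ⇒ g = r − D₁/P = 0.106 − $2,560.00/$27,506.92 = 0.012933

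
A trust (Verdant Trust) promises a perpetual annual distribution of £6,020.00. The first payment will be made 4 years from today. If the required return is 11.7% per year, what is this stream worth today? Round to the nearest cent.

£36919.10

Value at end of year 3: C / r = £6,020.00 / 0.117 = £51,452.9915
Discount to today: PV = £51,452.9915 / (1 + 0.117)^3 = £51,452.9915 / 1.393669 = £36,919.10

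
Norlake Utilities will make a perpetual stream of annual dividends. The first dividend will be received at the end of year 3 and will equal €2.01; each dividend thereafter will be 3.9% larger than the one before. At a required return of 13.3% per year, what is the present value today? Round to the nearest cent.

€16.66

Value at end of year 2: C₁ / (r − g) = €2.01 / (0.133 − 0.039) = €21.3830
Discount to today: PV = €21.3830 / (1 + 0.133)^2 = €21.3830 / 1.283689 = €16.66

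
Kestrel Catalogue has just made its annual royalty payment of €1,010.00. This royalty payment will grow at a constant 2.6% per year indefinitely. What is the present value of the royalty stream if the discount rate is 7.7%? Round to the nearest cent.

€20318.82

D₁ = D₀ × (1 + g) = €1,010.00 × 1.026 = €1,036.2600
Growing perpetuity: P = D₁ / (r − g) = €1,036.2600 / (0.077 − 0.026) = €20,318.82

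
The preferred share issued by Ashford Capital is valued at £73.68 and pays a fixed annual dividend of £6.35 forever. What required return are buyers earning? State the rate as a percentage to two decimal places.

P = C/r ⇒ r = C/P = £6.35/£73.68 = 0.086183

8.62%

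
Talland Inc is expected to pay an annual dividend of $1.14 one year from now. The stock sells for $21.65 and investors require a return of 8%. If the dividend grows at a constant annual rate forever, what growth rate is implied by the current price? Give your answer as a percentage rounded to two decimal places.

2.73%

P = D₁/(r−g) ⇒ g = r − D₁/P = 0.08 − $1.14/$21.65 = 0.027344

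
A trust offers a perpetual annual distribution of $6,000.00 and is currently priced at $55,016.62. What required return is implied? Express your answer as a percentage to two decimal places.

P = C/r ⇒ r = C/P = $6,000.00/$55,016.62 = 0.109058

10.91%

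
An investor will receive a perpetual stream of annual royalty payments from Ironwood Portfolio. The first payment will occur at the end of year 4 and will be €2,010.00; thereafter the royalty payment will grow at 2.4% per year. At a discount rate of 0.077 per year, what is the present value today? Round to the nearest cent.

€30357.99

Value at end of year 3: C₁ / (r − g) = €2,010.00 / (0.077 − 0.024) = €37,924.5283
Discount to today: PV = €37,924.5283 / (1 + 0.077)^3 = €37,924.5283 / 1.249244 = €30,357.99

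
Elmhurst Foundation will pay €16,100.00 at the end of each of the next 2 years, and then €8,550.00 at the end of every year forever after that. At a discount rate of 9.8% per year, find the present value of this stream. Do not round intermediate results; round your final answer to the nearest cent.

€100383.46

PV of 2-year annuity: €16,100.00 × [1 − (1+0.098)^−2] / 0.098 = 28017.32576
Perpetuity value at year 2: €8,550.00 / 0.098 = 87244.89796
PV of perpetuity: 87244.89796 / (1+0.098)^2 = 72366.13180
Total PV = 28017.32576 + 72366.13180 = 100383.45755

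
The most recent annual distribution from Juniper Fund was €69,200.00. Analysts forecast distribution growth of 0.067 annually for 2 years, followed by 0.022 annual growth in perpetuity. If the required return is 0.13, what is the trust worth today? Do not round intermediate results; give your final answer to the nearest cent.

D_1 = 73836.40000
D_2 = 78783.43880
Terminal value at year 2: TV = D_2×(1+g_2)/(r−g_2) = 80516.67445/0.108 = 745524.76346
P_0 = D_1/(1+r)^1 + D_2/(1+r)^2 + TV/(1+r)^2
    = 65341.94690 + 61698.98880 + 583855.24588 = 710896.18158

€710896.18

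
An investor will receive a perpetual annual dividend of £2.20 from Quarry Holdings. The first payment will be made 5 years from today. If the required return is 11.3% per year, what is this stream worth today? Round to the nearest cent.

£12.69

Value at end of year 4: C / r = £2.20 / 0.113 = £19.4690
Discount to today: PV = £19.4690 / (1 + 0.113)^4 = £19.4690 / 1.534549 = £12.69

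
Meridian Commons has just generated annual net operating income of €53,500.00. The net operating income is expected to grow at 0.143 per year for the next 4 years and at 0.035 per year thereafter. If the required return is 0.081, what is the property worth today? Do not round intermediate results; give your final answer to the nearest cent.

D_1 = 61150.50000
D_2 = 69895.02150
D_3 = 79890.00957
D_4 = 91314.28094
Terminal value at year 4: TV = D_4×(1+g_2)/(r−g_2) = 94510.28078/0.046 = 2054571.32123
P_0 = D_1/(1+r)^1 + D_2/(1+r)^2 + D_3/(1+r)^3 + D_4/(1+r)^4 + TV/(1+r)^4
    = 56568.45513 + 59812.89937 + 63243.42644 + 66870.70899 + 1504590.95228 = 1751086.44221

€1751086.44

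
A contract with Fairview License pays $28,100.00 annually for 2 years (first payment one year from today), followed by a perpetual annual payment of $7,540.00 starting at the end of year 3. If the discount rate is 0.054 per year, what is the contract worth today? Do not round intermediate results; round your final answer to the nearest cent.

PV of 2-year annuity: $28,100.00 × [1 − (1+0.054)^−2] / 0.054 = 51954.78326
Perpetuity value at year 2: $7,540.00 / 0.054 = 139629.62963
PV of perpetuity: 139629.62963 / (1+0.054)^2 = 125688.73761
Total PV = 51954.78326 + 125688.73761 = 177643.52087

$177643.52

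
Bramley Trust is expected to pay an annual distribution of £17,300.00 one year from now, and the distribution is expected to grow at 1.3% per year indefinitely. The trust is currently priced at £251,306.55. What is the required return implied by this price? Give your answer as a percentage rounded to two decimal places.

P = D₁/(r − g) ⇒ r = D₁/P + g = £17,300.0000/£251,306.55 + 0.013 = 0.068840 + 0.013 = 0.081840

8.18%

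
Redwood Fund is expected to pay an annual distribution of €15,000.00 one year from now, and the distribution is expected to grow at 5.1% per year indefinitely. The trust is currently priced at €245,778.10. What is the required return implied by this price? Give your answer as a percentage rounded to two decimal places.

P = D₁/(r − g) ⇒ r = D₁/P + g = €15,000.0000/€245,778.10 + 0.051 = 0.061031 + 0.051 = 0.112031

11.20%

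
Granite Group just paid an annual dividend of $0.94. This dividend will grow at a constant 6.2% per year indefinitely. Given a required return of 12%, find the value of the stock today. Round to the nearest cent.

D₁ = D₀ × (1 + g) = $0.94 × 1.062 = $0.9983
Growing perpetuity: P = D₁ / (r − g) = $0.9983 / (0.12 − 0.062) = $17.21

$17.21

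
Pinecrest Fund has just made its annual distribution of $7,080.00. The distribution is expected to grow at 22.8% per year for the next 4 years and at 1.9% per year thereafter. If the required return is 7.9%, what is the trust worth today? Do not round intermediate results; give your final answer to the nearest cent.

D_1 = 8694.24000
D_2 = 10676.52672
D_3 = 13110.77481
D_4 = 16100.03147
Terminal value at year 4: TV = D_4×(1+g_2)/(r−g_2) = 16405.93207/0.06 = 273432.20112
P_0 = D_1/(1+r)^1 + D_2/(1+r)^2 + D_3/(1+r)^3 + D_4/(1+r)^4 + TV/(1+r)^4
    = 8057.68304 + 9170.37514 + 10436.71980 + 11877.93505 + 201726.93027 = 241269.64330

$241269.64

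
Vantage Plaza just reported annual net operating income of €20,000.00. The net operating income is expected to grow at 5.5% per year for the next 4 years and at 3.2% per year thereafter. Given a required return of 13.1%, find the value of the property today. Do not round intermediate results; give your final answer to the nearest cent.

€225279.85

D_1 = 21100.00000
D_2 = 22260.50000
D_3 = 23484.82750
D_4 = 24776.49301
Terminal value at year 4: TV = D_4×(1+g_2)/(r−g_2) = 25569.34079/0.099 = 258276.16958
P_0 = D_1/(1+r)^1 + D_2/(1+r)^2 + D_3/(1+r)^3 + D_4/(1+r)^4 + TV/(1+r)^4
    = 18656.05659 + 17402.42237 + 16233.02882 + 15142.21522 + 157846.12225 = 225279.84524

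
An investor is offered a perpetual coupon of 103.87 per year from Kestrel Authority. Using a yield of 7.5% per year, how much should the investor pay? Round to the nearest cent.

1384.93

Level perpetuity: PV = C / r = 103.87 / 0.075 = 1,384.93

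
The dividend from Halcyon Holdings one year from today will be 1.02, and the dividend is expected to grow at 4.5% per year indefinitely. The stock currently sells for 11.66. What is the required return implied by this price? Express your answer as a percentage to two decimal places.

P = D₁/(r − g) ⇒ r = D₁/P + g = 1.0200/11.66 + 0.045 = 0.087479 + 0.045 = 0.132479

13.25%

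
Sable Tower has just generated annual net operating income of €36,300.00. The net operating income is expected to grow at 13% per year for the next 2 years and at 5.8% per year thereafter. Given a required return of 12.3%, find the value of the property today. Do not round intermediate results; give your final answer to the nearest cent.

€671521.41

D_1 = 41019.00000
D_2 = 46351.47000
Terminal value at year 2: TV = D_2×(1+g_2)/(r−g_2) = 49039.85526/0.065 = 754459.31169
P_0 = D_1/(1+r)^1 + D_2/(1+r)^2 + TV/(1+r)^2
    = 36526.26892 + 36753.94825 + 598241.18841 = 671521.40558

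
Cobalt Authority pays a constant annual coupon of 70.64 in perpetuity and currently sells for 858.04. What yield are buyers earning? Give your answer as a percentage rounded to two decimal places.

8.23%

P = C/r ⇒ r = C/P = 70.64/858.04 = 0.082327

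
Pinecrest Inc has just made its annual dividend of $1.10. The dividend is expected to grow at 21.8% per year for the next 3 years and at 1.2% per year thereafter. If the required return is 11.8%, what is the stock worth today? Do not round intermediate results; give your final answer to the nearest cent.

D_1 = 1.33980
D_2 = 1.63188
D_3 = 1.98763
Terminal value at year 3: TV = D_3×(1+g_2)/(r−g_2) = 2.01148/0.106 = 18.97620
P_0 = D_1/(1+r)^1 + D_2/(1+r)^2 + D_3/(1+r)^3 + TV/(1+r)^3
    = 1.19839 + 1.30558 + 1.42236 + 13.57950 = 17.50583

$17.51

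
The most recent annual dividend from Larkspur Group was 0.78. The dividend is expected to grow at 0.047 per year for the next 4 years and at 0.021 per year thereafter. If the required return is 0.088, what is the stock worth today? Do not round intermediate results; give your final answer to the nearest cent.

D_1 = 0.81666
D_2 = 0.85504
D_3 = 0.89523
D_4 = 0.93731
Terminal value at year 4: TV = D_4×(1+g_2)/(r−g_2) = 0.95699/0.067 = 14.28342
P_0 = D_1/(1+r)^1 + D_2/(1+r)^2 + D_3/(1+r)^3 + D_4/(1+r)^4 + TV/(1+r)^4
    = 0.75061 + 0.72232 + 0.69510 + 0.66891 + 10.19334 = 13.03028

13.03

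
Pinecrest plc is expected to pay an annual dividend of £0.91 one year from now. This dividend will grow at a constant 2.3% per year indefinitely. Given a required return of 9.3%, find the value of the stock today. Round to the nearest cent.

Growing perpetuity: P = D₁ / (r − g) = £0.9100 / (0.093 − 0.023) = £13.00

£13.00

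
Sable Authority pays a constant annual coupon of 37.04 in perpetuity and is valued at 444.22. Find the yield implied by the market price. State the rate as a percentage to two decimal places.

8.34%

P = C/r ⇒ r = C/P = 37.04/444.22 = 0.083382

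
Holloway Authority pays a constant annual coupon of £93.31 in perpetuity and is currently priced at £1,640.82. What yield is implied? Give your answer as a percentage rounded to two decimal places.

P = C/r ⇒ r = C/P = £93.31/£1,640.82 = 0.056868

5.69%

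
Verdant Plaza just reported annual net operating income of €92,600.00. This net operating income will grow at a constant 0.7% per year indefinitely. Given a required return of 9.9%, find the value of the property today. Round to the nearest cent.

D₁ = D₀ × (1 + g) = €92,600.00 × 1.007 = €93,248.2000
Growing perpetuity: P = D₁ / (r − g) = €93,248.2000 / (0.099 − 0.007) = €1,013,567.39

€1013567.39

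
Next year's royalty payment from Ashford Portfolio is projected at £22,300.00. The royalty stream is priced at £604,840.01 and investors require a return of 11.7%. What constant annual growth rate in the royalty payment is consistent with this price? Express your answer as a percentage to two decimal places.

8.01%

P = D₁/(r−g) ⇒ g = r − D₁/P = 0.117 − £22,300.00/£604,840.01 = 0.080131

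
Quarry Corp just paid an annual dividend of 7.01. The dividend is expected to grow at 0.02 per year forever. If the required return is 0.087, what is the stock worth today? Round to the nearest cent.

D₁ = D₀ × (1 + g) = 7.01 × 1.02 = 7.1502
Growing perpetuity: P = D₁ / (r − g) = 7.1502 / (0.087 − 0.02) = 106.72

106.72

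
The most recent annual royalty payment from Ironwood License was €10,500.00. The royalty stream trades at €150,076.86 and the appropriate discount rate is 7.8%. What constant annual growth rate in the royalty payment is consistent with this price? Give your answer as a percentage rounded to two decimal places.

0.75%

P = D₀(1+g)/(r−g) ⇒ P(r−g) = D₀(1+g) ⇒ g(P+D₀) = P·r − D₀
g = (P·r − D₀)/(P + D₀) = (€150,076.86×0.078 − €10,500.00) / (€150,076.86 + €10,500.00) = 0.007510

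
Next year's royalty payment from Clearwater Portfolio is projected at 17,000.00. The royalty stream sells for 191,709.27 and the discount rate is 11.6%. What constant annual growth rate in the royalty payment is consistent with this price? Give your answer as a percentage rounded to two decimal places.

2.73%

P = D₁/(r−g) ⇒ g = r − D₁/P = 0.116 − 17,000.00/191,709.27 = 0.027324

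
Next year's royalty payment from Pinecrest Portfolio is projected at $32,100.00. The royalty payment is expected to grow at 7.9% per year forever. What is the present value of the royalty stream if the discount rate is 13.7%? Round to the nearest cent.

$553448.28

Growing perpetuity: P = D₁ / (r − g) = $32,100.0000 / (0.137 − 0.079) = $553,448.28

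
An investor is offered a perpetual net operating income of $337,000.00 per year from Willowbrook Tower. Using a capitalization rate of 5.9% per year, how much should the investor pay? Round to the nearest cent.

$5711864.41

Level perpetuity: PV = C / r = $337,000.00 / 0.059 = $5,711,864.41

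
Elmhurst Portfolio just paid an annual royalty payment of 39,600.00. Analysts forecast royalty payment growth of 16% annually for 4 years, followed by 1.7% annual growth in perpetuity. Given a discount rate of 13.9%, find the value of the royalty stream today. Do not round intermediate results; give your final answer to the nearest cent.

520971.91

D_1 = 45936.00000
D_2 = 53285.76000
D_3 = 61811.48160
D_4 = 71701.31866
Terminal value at year 4: TV = D_4×(1+g_2)/(r−g_2) = 72920.24107/0.122 = 597706.89404
P_0 = D_1/(1+r)^1 + D_2/(1+r)^2 + D_3/(1+r)^3 + D_4/(1+r)^4 + TV/(1+r)^4
    = 40330.11414 + 41073.68955 + 41830.97443 + 42602.22155 + 355134.91239 = 520971.91205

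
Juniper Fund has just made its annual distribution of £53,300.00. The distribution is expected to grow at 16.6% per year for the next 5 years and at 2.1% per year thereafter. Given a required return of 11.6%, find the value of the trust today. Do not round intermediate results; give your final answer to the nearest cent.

D_1 = 62147.80000
D_2 = 72464.33480
D_3 = 84493.41438
D_4 = 98519.32116
D_5 = 114873.52848
Terminal value at year 5: TV = D_5×(1+g_2)/(r−g_2) = 117285.87257/0.095 = 1234588.13236
P_0 = D_1/(1+r)^1 + D_2/(1+r)^2 + D_3/(1+r)^3 + D_4/(1+r)^4 + D_5/(1+r)^5 + TV/(1+r)^5
    = 55687.99283 + 58182.97459 + 60789.73868 + 63513.29328 + 66358.87094 + 713183.23400 = 1017716.10433

£1017716.10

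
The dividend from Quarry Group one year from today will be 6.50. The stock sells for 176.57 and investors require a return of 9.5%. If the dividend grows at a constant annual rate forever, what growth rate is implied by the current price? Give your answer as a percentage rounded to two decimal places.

5.82%

P = D₁/(r−g) ⇒ g = r − D₁/P = 0.095 − 6.50/176.57 = 0.058187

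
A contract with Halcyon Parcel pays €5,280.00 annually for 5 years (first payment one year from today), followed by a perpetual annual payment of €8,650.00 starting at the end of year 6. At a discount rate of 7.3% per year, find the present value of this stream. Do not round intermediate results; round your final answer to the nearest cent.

PV of 5-year annuity: €5,280.00 × [1 − (1+0.073)^−5] / 0.073 = 21476.25025
Perpetuity value at year 5: €8,650.00 / 0.073 = 118493.15068
PV of perpetuity: 118493.15068 / (1+0.073)^5 = 83309.52101
Total PV = 21476.25025 + 83309.52101 = 104785.77126

€104785.77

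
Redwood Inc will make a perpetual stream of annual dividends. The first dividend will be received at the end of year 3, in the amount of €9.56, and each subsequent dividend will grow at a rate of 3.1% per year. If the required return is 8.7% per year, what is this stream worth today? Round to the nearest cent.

Value at end of year 2: C₁ / (r − g) = €9.56 / (0.087 − 0.031) = €170.7143
Discount to today: PV = €170.7143 / (1 + 0.087)^2 = €170.7143 / 1.181569 = €144.48

€144.48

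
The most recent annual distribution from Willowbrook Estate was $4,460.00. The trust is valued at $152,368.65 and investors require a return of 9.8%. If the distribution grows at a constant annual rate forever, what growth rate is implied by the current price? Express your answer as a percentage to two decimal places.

P = D₀(1+g)/(r−g) ⇒ P(r−g) = D₀(1+g) ⇒ g(P+D₀) = P·r − D₀
g = (P·r − D₀)/(P + D₀) = ($152,368.65×0.098 − $4,460.00) / ($152,368.65 + $4,460.00) = 0.066774

6.68%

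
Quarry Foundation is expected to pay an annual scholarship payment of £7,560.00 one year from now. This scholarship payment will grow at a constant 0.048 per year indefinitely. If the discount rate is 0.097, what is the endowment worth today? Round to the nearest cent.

£154285.71

Growing perpetuity: P = D₁ / (r − g) = £7,560.0000 / (0.097 − 0.048) = £154,285.71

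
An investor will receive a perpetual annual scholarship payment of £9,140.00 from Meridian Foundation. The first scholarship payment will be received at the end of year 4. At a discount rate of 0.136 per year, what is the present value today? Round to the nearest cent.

Value at end of year 3: C / r = £9,140.00 / 0.136 = £67,205.8824
Discount to today: PV = £67,205.8824 / (1 + 0.136)^3 = £67,205.8824 / 1.466003 = £45,842.92

£45842.92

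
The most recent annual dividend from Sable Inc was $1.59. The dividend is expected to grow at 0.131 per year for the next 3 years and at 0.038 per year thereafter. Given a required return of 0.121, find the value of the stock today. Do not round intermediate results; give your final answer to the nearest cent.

D_1 = 1.79829
D_2 = 2.03387
D_3 = 2.30030
Terminal value at year 3: TV = D_3×(1+g_2)/(r−g_2) = 2.38771/0.083 = 28.76764
P_0 = D_1/(1+r)^1 + D_2/(1+r)^2 + D_3/(1+r)^3 + TV/(1+r)^3
    = 1.60418 + 1.61849 + 1.63293 + 20.42149 = 25.27710

$25.28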